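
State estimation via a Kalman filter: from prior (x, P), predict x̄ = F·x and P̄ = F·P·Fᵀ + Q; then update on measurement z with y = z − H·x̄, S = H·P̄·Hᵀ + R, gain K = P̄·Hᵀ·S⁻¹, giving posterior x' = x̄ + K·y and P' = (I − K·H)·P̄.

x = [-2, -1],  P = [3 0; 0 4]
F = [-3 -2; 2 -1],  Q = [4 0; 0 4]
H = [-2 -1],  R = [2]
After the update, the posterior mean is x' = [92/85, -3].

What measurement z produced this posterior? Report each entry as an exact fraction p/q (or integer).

x̄ = F·x = [8, -3]
P̄ = F·P·Fᵀ + Q = [47 -10; -10 20]
S = H·P̄·Hᵀ + R = [170]
K = P̄·Hᵀ·S⁻¹ = [-42/85; 0]
x' − x̄ = [-588/85, 0] = K·y
y = (KᵀK)⁻¹·Kᵀ·(x' − x̄) = [14]
z = y + H·x̄ = [14] + [-13] = [1]

z = [1]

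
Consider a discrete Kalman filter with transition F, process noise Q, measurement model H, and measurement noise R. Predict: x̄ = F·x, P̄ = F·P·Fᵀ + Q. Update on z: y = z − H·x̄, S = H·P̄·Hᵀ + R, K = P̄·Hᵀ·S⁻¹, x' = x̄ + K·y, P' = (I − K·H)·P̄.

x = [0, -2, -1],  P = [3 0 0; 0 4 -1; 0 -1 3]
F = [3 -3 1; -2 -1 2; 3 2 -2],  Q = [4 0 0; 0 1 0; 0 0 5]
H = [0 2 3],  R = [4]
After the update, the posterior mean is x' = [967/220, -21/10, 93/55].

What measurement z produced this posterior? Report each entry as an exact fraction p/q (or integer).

x̄ = F·x = [5, 0, -2]
P̄ = F·P·Fᵀ + Q = [76 7 -11; 7 33 -44; -11 -44 68]
S = H·P̄·Hᵀ + R = [220]
K = P̄·Hᵀ·S⁻¹ = [-19/220; -3/10; 29/55]
x' − x̄ = [-133/220, -21/10, 203/55] = K·y
y = (KᵀK)⁻¹·Kᵀ·(x' − x̄) = [7]
z = y + H·x̄ = [7] + [-6] = [1]

z = [1]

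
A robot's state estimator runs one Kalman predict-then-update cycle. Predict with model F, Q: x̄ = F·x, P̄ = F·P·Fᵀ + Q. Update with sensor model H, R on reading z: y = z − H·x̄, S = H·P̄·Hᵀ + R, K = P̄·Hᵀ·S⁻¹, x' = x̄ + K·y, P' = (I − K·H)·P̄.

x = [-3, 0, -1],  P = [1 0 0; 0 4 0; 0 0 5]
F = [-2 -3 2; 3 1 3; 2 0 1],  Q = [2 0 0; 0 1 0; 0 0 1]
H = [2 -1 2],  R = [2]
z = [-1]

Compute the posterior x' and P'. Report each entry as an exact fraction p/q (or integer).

x' = [192/265, -3229/265, -1932/265]
P' = [1054/265 2312/265 226/265; 2312/265 15586/265 5488/265; 226/265 5488/265 2529/265]

x̄ = F·x = [4, -12, -7]
P̄ = F·P·Fᵀ + Q = [62 12 6; 12 59 21; 6 21 10]
y = z − H·x̄ = [-7]
S = H·P̄·Hᵀ + R = [265]
K = P̄·Hᵀ·S⁻¹ = [124/265; 7/265; 11/265]
x' = x̄ + K·y = [192/265, -3229/265, -1932/265]
P' = (I − K·H)·P̄ = [1054/265 2312/265 226/265; 2312/265 15586/265 5488/265; 226/265 5488/265 2529/265]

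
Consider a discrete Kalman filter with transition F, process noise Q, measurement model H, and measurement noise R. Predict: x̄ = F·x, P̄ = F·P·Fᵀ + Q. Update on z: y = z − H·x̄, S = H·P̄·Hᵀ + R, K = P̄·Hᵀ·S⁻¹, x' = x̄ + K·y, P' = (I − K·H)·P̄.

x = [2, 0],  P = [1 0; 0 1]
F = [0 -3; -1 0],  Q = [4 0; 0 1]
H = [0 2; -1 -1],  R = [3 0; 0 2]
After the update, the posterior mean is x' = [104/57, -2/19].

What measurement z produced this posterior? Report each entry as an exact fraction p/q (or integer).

z = [1, -2]

x̄ = F·x = [0, -2]
P̄ = F·P·Fᵀ + Q = [13 0; 0 2]
S = H·P̄·Hᵀ + R = [11 -4; -4 17]
K = P̄·Hᵀ·S⁻¹ = [-52/171 -143/171; 20/57 -2/57]
x' − x̄ = [104/57, 36/19] = K·y
y = (KᵀK)⁻¹·Kᵀ·(x' − x̄) = [5, -4]
z = y + H·x̄ = [5, -4] + [-4, 2] = [1, -2]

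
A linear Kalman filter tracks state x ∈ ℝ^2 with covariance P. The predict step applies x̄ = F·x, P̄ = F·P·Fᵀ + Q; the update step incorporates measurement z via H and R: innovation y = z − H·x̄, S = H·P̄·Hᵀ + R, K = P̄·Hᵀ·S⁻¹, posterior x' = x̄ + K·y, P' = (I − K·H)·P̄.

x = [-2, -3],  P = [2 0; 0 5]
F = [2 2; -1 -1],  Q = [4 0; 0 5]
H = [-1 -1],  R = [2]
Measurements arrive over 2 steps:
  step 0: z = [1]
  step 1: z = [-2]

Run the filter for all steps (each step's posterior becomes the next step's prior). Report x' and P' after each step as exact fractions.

step 0: x' = [-6, 41/9], P' = [14 -12; -12 106/9]
step 1: x' = [-98/115, 266/115], P' = [764/115 -628/115; -628/115 686/115]

step 0: x̄ = F·x = [-10, 5]
step 0: P̄ = F·P·Fᵀ + Q = [32 -14; -14 12]
step 0: y = z − H·x̄ = [-4]
step 0: S = H·P̄·Hᵀ + R = [18]
step 0: K = P̄·Hᵀ·S⁻¹ = [-1; 1/9]
step 0: x' = x̄ + K·y = [-6, 41/9]
step 0: P' = (I − K·H)·P̄ = [14 -12; -12 106/9]
step 1: x̄ = F·x = [-26/9, 13/9]
step 1: P̄ = F·P·Fᵀ + Q = [100/9 -32/9; -32/9 61/9]
step 1: y = z − H·x̄ = [-31/9]
step 1: S = H·P̄·Hᵀ + R = [115/9]
step 1: K = P̄·Hᵀ·S⁻¹ = [-68/115; -29/115]
step 1: x' = x̄ + K·y = [-98/115, 266/115]
step 1: P' = (I − K·H)·P̄ = [764/115 -628/115; -628/115 686/115]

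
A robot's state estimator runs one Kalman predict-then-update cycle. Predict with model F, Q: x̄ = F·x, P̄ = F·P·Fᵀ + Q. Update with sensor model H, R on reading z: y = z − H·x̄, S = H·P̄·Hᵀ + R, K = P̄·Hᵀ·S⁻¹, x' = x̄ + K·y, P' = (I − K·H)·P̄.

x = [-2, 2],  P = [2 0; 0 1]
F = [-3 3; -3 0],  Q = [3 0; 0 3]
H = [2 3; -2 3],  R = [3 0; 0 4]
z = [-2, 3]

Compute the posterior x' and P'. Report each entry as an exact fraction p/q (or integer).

x̄ = F·x = [12, 6]
P̄ = F·P·Fᵀ + Q = [30 18; 18 21]
y = z − H·x̄ = [-44, 9]
S = H·P̄·Hᵀ + R = [528 69; 69 97]
K = P̄·Hᵀ·S⁻¹ = [3824/15485 -3678/15485; 516/3097 495/3097]
x' = x̄ + K·y = [-15538/15485, 333/3097]
P' = (I − K·H)·P̄ = [6546/15485 -108/3097; -108/3097 588/3097]

x' = [-15538/15485, 333/3097]
P' = [6546/15485 -108/3097; -108/3097 588/3097]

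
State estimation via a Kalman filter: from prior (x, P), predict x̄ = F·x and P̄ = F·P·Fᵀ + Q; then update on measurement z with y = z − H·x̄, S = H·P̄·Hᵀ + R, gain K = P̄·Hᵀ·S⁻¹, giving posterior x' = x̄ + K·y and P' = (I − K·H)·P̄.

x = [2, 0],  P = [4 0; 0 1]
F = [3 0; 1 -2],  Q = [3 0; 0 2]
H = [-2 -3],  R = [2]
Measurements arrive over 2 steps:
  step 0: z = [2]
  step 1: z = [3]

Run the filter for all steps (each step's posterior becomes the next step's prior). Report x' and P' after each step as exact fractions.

step 0: x' = [9/49, -37/49], P' = [573/98 -363/98; -363/98 251/98]
step 1: x' = [-153603/97789, 5213/97789], P' = [230655/97789 -138708/97789; -138708/97789 104118/97789]

step 0: x̄ = F·x = [6, 2]
step 0: P̄ = F·P·Fᵀ + Q = [39 12; 12 10]
step 0: y = z − H·x̄ = [20]
step 0: S = H·P̄·Hᵀ + R = [392]
step 0: K = P̄·Hᵀ·S⁻¹ = [-57/196; -27/196]
step 0: x' = x̄ + K·y = [9/49, -37/49]
step 0: P' = (I − K·H)·P̄ = [573/98 -363/98; -363/98 251/98]
step 1: x̄ = F·x = [27/49, 83/49]
step 1: P̄ = F·P·Fᵀ + Q = [5451/98 3897/98; 3897/98 3225/98]
step 1: y = z − H·x̄ = [450/49]
step 1: S = H·P̄·Hᵀ + R = [97789/98]
step 1: K = P̄·Hᵀ·S⁻¹ = [-22593/97789; -17469/97789]
step 1: x' = x̄ + K·y = [-153603/97789, 5213/97789]
step 1: P' = (I − K·H)·P̄ = [230655/97789 -138708/97789; -138708/97789 104118/97789]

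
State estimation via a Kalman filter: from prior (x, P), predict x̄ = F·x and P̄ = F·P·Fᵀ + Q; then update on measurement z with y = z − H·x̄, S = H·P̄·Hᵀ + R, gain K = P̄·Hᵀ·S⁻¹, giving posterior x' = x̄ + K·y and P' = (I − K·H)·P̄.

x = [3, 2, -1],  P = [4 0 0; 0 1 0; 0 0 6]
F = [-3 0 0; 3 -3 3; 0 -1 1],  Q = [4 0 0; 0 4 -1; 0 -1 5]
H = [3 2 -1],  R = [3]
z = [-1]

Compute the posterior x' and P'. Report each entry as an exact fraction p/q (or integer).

x̄ = F·x = [-9, 0, -3]
P̄ = F·P·Fᵀ + Q = [40 -36 0; -36 103 20; 0 20 12]
y = z − H·x̄ = [23]
S = H·P̄·Hᵀ + R = [275]
K = P̄·Hᵀ·S⁻¹ = [48/275; 78/275; 28/275]
x' = x̄ + K·y = [-1371/275, 1794/275, -181/275]
P' = (I − K·H)·P̄ = [8696/275 -13644/275 -1344/275; -13644/275 22241/275 3316/275; -1344/275 3316/275 2516/275]

x' = [-1371/275, 1794/275, -181/275]
P' = [8696/275 -13644/275 -1344/275; -13644/275 22241/275 3316/275; -1344/275 3316/275 2516/275]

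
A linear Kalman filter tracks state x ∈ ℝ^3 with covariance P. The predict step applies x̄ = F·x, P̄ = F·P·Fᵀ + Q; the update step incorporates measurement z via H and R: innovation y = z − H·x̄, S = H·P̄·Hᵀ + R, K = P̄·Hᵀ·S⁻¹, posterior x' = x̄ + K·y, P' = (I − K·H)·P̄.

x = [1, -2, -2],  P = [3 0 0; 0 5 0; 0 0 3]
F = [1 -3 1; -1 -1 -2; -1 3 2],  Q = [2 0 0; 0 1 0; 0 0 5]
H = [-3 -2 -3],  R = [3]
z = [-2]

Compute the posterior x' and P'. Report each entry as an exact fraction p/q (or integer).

x̄ = F·x = [5, 5, -11]
P̄ = F·P·Fᵀ + Q = [53 6 -42; 6 21 -24; -42 -24 65]
y = z − H·x̄ = [-10]
S = H·P̄·Hᵀ + R = [177]
K = P̄·Hᵀ·S⁻¹ = [-15/59; 4/59; -7/59]
x' = x̄ + K·y = [445/59, 255/59, -579/59]
P' = (I − K·H)·P̄ = [2452/59 534/59 -2793/59; 534/59 1191/59 -1332/59; -2793/59 -1332/59 3688/59]

x' = [445/59, 255/59, -579/59]
P' = [2452/59 534/59 -2793/59; 534/59 1191/59 -1332/59; -2793/59 -1332/59 3688/59]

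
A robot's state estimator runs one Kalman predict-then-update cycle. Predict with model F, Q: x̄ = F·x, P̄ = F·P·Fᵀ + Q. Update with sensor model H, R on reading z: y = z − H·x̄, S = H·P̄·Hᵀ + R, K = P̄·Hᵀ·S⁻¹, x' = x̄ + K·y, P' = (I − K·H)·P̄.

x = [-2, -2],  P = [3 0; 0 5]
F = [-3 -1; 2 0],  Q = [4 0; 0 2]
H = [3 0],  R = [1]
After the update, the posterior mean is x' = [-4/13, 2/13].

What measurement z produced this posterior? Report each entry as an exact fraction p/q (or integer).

z = [-1]

x̄ = F·x = [8, -4]
P̄ = F·P·Fᵀ + Q = [36 -18; -18 14]
S = H·P̄·Hᵀ + R = [325]
K = P̄·Hᵀ·S⁻¹ = [108/325; -54/325]
x' − x̄ = [-108/13, 54/13] = K·y
y = (KᵀK)⁻¹·Kᵀ·(x' − x̄) = [-25]
z = y + H·x̄ = [-25] + [24] = [-1]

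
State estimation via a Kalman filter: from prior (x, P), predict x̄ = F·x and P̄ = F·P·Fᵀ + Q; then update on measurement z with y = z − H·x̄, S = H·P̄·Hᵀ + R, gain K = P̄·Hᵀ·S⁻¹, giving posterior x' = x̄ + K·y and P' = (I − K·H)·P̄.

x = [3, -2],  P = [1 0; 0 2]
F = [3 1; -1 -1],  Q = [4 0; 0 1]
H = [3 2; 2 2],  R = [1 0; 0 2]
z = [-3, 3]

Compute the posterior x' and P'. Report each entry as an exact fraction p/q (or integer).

x̄ = F·x = [7, -1]
P̄ = F·P·Fᵀ + Q = [15 -5; -5 4]
y = z − H·x̄ = [-22, -9]
S = H·P̄·Hᵀ + R = [92 56; 56 38]
K = P̄·Hᵀ·S⁻¹ = [7/12 -1/3; -77/180 26/45]
x' = x̄ + K·y = [-17/6, 289/90]
P' = (I − K·H)·P̄ = [5/4 -19/12; -19/12 389/180]

x' = [-17/6, 289/90]
P' = [5/4 -19/12; -19/12 389/180]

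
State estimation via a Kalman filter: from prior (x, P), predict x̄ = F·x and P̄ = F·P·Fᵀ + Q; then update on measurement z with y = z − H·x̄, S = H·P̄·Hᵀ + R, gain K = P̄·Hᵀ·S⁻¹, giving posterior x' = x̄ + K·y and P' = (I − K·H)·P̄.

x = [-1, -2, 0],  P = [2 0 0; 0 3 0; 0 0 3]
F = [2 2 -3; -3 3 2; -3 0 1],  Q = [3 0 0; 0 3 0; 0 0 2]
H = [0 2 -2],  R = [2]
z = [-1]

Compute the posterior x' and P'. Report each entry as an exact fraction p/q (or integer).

x' = [-327/71, 183/71, 224/71]
P' = [3388/71 -1500/71 -1509/71; -1500/71 1668/71 1632/71; -1509/71 1632/71 1631/71]

x̄ = F·x = [-6, -3, 3]
P̄ = F·P·Fᵀ + Q = [50 -12 -21; -12 60 24; -21 24 23]
y = z − H·x̄ = [11]
S = H·P̄·Hᵀ + R = [142]
K = P̄·Hᵀ·S⁻¹ = [9/71; 36/71; 1/71]
x' = x̄ + K·y = [-327/71, 183/71, 224/71]
P' = (I − K·H)·P̄ = [3388/71 -1500/71 -1509/71; -1500/71 1668/71 1632/71; -1509/71 1632/71 1631/71]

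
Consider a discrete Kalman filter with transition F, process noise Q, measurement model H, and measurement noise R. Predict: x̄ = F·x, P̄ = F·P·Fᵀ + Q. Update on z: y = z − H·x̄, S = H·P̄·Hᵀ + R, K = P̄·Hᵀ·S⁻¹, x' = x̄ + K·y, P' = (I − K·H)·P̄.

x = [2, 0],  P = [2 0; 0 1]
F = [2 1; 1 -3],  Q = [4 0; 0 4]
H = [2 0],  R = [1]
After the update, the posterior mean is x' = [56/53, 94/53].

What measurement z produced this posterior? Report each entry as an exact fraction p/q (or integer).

x̄ = F·x = [4, 2]
P̄ = F·P·Fᵀ + Q = [13 1; 1 15]
S = H·P̄·Hᵀ + R = [53]
K = P̄·Hᵀ·S⁻¹ = [26/53; 2/53]
x' − x̄ = [-156/53, -12/53] = K·y
y = (KᵀK)⁻¹·Kᵀ·(x' − x̄) = [-6]
z = y + H·x̄ = [-6] + [8] = [2]

z = [2]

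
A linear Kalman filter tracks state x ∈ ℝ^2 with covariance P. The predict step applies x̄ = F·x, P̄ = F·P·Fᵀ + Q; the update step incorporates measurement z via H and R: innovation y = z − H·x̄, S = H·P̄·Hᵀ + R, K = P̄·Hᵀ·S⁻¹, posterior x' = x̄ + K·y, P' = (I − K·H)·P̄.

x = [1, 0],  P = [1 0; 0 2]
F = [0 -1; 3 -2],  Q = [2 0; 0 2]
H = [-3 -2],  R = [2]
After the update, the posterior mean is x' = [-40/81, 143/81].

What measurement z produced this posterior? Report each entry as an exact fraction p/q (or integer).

z = [-2]

x̄ = F·x = [0, 3]
P̄ = F·P·Fᵀ + Q = [4 4; 4 19]
S = H·P̄·Hᵀ + R = [162]
K = P̄·Hᵀ·S⁻¹ = [-10/81; -25/81]
x' − x̄ = [-40/81, -100/81] = K·y
y = (KᵀK)⁻¹·Kᵀ·(x' − x̄) = [4]
z = y + H·x̄ = [4] + [-6] = [-2]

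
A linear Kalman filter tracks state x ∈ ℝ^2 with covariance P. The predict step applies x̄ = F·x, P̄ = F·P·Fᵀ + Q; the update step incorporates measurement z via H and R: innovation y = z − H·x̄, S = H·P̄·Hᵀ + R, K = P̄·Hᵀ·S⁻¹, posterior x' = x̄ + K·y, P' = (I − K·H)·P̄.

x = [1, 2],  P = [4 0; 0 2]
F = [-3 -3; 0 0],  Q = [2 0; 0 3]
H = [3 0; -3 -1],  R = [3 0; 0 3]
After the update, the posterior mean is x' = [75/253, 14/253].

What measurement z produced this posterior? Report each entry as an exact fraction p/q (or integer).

x̄ = F·x = [-9, 0]
P̄ = F·P·Fᵀ + Q = [56 0; 0 3]
S = H·P̄·Hᵀ + R = [507 -504; -504 510]
K = P̄·Hᵀ·S⁻¹ = [56/253 -28/253; -84/253 -169/506]
x' − x̄ = [2352/253, 14/253] = K·y
y = (KᵀK)⁻¹·Kᵀ·(x' − x̄) = [28, -28]
z = y + H·x̄ = [28, -28] + [-27, 27] = [1, -1]

z = [1, -1]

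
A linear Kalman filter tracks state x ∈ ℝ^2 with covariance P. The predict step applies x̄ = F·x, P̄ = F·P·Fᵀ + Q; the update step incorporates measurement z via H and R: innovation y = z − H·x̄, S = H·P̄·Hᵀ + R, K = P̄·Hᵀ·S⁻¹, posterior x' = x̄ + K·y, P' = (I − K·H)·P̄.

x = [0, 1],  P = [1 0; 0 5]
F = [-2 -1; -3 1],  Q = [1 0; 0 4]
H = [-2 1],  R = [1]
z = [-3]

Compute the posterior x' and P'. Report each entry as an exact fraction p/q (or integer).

x̄ = F·x = [-1, 1]
P̄ = F·P·Fᵀ + Q = [10 1; 1 18]
y = z − H·x̄ = [-6]
S = H·P̄·Hᵀ + R = [55]
K = P̄·Hᵀ·S⁻¹ = [-19/55; 16/55]
x' = x̄ + K·y = [59/55, -41/55]
P' = (I − K·H)·P̄ = [189/55 359/55; 359/55 734/55]

x' = [59/55, -41/55]
P' = [189/55 359/55; 359/55 734/55]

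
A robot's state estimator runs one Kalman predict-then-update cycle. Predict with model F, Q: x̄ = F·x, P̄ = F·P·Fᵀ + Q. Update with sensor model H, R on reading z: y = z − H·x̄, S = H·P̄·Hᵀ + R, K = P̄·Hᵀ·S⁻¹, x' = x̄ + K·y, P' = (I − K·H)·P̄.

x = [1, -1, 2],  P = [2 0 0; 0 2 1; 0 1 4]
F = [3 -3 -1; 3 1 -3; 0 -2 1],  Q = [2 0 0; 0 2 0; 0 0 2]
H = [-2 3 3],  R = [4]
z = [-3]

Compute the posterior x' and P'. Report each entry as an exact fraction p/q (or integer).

x̄ = F·x = [4, -4, 4]
P̄ = F·P·Fᵀ + Q = [48 32 7; 32 52 -9; 7 -9 10]
y = z − H·x̄ = [5]
S = H·P̄·Hᵀ + R = [124]
K = P̄·Hᵀ·S⁻¹ = [21/124; 65/124; -11/124]
x' = x̄ + K·y = [601/124, -171/124, 441/124]
P' = (I − K·H)·P̄ = [5511/124 2603/124 1099/124; 2603/124 2223/124 -401/124; 1099/124 -401/124 1119/124]

x' = [601/124, -171/124, 441/124]
P' = [5511/124 2603/124 1099/124; 2603/124 2223/124 -401/124; 1099/124 -401/124 1119/124]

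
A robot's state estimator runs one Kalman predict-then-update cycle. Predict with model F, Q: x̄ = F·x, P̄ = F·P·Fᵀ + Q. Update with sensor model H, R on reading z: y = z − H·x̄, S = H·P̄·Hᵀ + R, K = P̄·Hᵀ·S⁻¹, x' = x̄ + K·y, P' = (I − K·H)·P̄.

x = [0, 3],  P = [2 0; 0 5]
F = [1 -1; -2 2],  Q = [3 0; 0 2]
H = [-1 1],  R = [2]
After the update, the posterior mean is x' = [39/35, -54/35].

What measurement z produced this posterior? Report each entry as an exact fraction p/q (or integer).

z = [-3]

x̄ = F·x = [-3, 6]
P̄ = F·P·Fᵀ + Q = [10 -14; -14 30]
S = H·P̄·Hᵀ + R = [70]
K = P̄·Hᵀ·S⁻¹ = [-12/35; 22/35]
x' − x̄ = [144/35, -264/35] = K·y
y = (KᵀK)⁻¹·Kᵀ·(x' − x̄) = [-12]
z = y + H·x̄ = [-12] + [9] = [-3]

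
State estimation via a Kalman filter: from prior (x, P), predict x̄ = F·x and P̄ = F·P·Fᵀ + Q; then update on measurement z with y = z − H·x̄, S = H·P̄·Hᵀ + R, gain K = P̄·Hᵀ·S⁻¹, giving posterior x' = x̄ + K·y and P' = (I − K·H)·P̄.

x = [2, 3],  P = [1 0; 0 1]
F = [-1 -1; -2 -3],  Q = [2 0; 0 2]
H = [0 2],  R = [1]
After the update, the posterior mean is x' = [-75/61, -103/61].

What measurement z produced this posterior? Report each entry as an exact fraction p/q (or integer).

z = [-3]

x̄ = F·x = [-5, -13]
P̄ = F·P·Fᵀ + Q = [4 5; 5 15]
S = H·P̄·Hᵀ + R = [61]
K = P̄·Hᵀ·S⁻¹ = [10/61; 30/61]
x' − x̄ = [230/61, 690/61] = K·y
y = (KᵀK)⁻¹·Kᵀ·(x' − x̄) = [23]
z = y + H·x̄ = [23] + [-26] = [-3]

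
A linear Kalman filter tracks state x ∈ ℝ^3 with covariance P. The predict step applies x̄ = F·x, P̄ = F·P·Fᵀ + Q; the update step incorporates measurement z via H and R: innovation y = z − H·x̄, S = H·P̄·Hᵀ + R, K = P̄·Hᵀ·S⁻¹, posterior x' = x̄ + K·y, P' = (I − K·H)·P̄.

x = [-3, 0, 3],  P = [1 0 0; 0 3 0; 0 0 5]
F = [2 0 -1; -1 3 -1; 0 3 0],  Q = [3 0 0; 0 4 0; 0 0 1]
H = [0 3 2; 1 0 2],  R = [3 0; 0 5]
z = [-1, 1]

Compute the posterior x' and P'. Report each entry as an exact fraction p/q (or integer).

x̄ = F·x = [-9, 0, 0]
P̄ = F·P·Fᵀ + Q = [12 3 0; 3 37 27; 0 27 28]
y = z − H·x̄ = [-1, 10]
S = H·P̄·Hᵀ + R = [772 283; 283 129]
K = P̄·Hᵀ·S⁻¹ = [-2235/19499 6717/19499; 5154/19499 -2691/19499; 1825/19499 4461/19499]
x' = x̄ + K·y = [-106086/19499, -32064/19499, 42785/19499]
P' = (I − K·H)·P̄ = [173499/19499 44403/19499 -69957/19499; 44403/19499 24440/19499 -28929/19499; -69957/19499 -28929/19499 46131/19499]

x' = [-106086/19499, -32064/19499, 42785/19499]
P' = [173499/19499 44403/19499 -69957/19499; 44403/19499 24440/19499 -28929/19499; -69957/19499 -28929/19499 46131/19499]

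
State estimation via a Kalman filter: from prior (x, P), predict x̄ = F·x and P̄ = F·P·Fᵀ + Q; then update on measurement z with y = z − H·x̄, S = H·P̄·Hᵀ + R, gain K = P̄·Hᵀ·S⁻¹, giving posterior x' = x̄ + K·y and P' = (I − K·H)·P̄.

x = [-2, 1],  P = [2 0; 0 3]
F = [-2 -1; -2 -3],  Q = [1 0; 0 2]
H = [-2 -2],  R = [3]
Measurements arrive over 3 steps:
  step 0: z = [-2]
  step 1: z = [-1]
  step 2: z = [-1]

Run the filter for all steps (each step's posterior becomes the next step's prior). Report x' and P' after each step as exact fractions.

step 0: x' = [657/335, -313/335], P' = [656/335 -569/335; -569/335 731/335]
step 1: x' = [-3521/2329, 4171/2329], P' = [54814/20961 -49777/20961; -49777/20961 59707/20961]
step 2: x' = [740417/424101, -562247/424101], P' = [1391204/424101 -1290227/424101; -1290227/424101 1491605/424101]

step 0: x̄ = F·x = [3, 1]
step 0: P̄ = F·P·Fᵀ + Q = [12 17; 17 37]
step 0: y = z − H·x̄ = [6]
step 0: S = H·P̄·Hᵀ + R = [335]
step 0: K = P̄·Hᵀ·S⁻¹ = [-58/335; -108/335]
step 0: x' = x̄ + K·y = [657/335, -313/335]
step 0: P' = (I − K·H)·P̄ = [656/335 -569/335; -569/335 731/335]
step 1: x̄ = F·x = [-1001/335, -75/67]
step 1: P̄ = F·P·Fᵀ + Q = [1414/335 53/67; 53/67 609/67]
step 1: y = z − H·x̄ = [-3087/335]
step 1: S = H·P̄·Hᵀ + R = [20961/335]
step 1: K = P̄·Hᵀ·S⁻¹ = [-3358/20961; -6620/20961]
step 1: x' = x̄ + K·y = [-3521/2329, 4171/2329]
step 1: P' = (I − K·H)·P̄ = [54814/20961 -49777/20961; -49777/20961 59707/20961]
step 2: x̄ = F·x = [2871/2329, -5471/2329]
step 2: P̄ = F·P·Fᵀ + Q = [100816/20961 161/20961; 161/20961 201217/20961]
step 2: y = z − H·x̄ = [-7529/2329]
step 2: S = H·P̄·Hᵀ + R = [141367/2329]
step 2: K = P̄·Hᵀ·S⁻¹ = [-67318/424101; -134252/424101]
step 2: x' = x̄ + K·y = [740417/424101, -562247/424101]
step 2: P' = (I − K·H)·P̄ = [1391204/424101 -1290227/424101; -1290227/424101 1491605/424101]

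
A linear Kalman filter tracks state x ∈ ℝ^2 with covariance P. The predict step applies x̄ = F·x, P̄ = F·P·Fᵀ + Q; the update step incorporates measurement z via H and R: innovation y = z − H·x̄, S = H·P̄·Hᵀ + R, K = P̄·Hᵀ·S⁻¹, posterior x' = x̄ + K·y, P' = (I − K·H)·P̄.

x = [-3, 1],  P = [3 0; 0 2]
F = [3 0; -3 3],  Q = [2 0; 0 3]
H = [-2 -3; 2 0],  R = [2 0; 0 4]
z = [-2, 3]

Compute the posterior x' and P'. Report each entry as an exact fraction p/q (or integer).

x̄ = F·x = [-9, 12]
P̄ = F·P·Fᵀ + Q = [29 -27; -27 48]
y = z − H·x̄ = [16, 21]
S = H·P̄·Hᵀ + R = [226 46; 46 120]
K = P̄·Hᵀ·S⁻¹ = [23/6251 6025/12502; -297/893 -288/893]
x' = x̄ + K·y = [14743/12502, -84/893]
P' = (I − K·H)·P̄ = [6025/6251 -576/893; -576/893 582/893]

x' = [14743/12502, -84/893]
P' = [6025/6251 -576/893; -576/893 582/893]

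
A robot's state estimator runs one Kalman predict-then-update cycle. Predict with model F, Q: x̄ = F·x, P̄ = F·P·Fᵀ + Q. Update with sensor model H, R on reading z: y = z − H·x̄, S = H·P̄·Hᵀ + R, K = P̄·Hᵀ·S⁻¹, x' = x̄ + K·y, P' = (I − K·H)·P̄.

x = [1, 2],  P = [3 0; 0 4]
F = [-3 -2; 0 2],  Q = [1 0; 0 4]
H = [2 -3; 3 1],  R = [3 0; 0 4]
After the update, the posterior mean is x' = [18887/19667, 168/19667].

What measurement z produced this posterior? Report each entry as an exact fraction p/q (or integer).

z = [2, 3]

x̄ = F·x = [-7, 4]
P̄ = F·P·Fᵀ + Q = [44 -16; -16 20]
S = H·P̄·Hᵀ + R = [551 316; 316 324]
K = P̄·Hᵀ·S⁻¹ = [1852/19667 5235/19667; -5240/19667 3411/19667]
x' − x̄ = [156556/19667, -78500/19667] = K·y
y = (KᵀK)⁻¹·Kᵀ·(x' − x̄) = [28, 20]
z = y + H·x̄ = [28, 20] + [-26, -17] = [2, 3]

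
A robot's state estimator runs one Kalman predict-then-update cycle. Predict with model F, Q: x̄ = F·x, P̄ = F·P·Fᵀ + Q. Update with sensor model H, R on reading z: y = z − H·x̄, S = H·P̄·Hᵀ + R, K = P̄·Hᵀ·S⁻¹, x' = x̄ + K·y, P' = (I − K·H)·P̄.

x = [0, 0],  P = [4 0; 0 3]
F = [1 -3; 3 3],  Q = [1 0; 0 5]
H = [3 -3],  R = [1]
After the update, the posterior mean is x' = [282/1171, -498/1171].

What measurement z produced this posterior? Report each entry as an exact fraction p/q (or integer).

z = [2]

x̄ = F·x = [0, 0]
P̄ = F·P·Fᵀ + Q = [32 -15; -15 68]
S = H·P̄·Hᵀ + R = [1171]
K = P̄·Hᵀ·S⁻¹ = [141/1171; -249/1171]
x' − x̄ = [282/1171, -498/1171] = K·y
y = (KᵀK)⁻¹·Kᵀ·(x' − x̄) = [2]
z = y + H·x̄ = [2] + [0] = [2]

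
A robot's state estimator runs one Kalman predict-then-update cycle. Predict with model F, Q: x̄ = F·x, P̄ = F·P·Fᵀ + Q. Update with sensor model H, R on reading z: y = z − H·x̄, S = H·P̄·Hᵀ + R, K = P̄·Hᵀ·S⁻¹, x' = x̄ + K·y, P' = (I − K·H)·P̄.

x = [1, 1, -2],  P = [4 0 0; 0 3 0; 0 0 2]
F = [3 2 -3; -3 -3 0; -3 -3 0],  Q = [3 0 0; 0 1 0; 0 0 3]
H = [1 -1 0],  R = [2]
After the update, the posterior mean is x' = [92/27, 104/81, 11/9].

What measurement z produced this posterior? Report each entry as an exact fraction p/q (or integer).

x̄ = F·x = [11, -6, -6]
P̄ = F·P·Fᵀ + Q = [69 -54 -54; -54 64 63; -54 63 66]
S = H·P̄·Hᵀ + R = [243]
K = P̄·Hᵀ·S⁻¹ = [41/81; -118/243; -13/27]
x' − x̄ = [-205/27, 590/81, 65/9] = K·y
y = (KᵀK)⁻¹·Kᵀ·(x' − x̄) = [-15]
z = y + H·x̄ = [-15] + [17] = [2]

z = [2]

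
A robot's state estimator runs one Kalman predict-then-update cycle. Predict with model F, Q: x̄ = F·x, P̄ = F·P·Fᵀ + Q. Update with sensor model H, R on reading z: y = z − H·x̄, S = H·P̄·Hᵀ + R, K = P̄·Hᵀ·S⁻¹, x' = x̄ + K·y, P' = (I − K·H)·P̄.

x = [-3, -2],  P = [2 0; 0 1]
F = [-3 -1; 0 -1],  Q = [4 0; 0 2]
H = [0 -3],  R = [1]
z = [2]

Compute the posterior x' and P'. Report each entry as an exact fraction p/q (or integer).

x̄ = F·x = [11, 2]
P̄ = F·P·Fᵀ + Q = [23 1; 1 3]
y = z − H·x̄ = [8]
S = H·P̄·Hᵀ + R = [28]
K = P̄·Hᵀ·S⁻¹ = [-3/28; -9/28]
x' = x̄ + K·y = [71/7, -4/7]
P' = (I − K·H)·P̄ = [635/28 1/28; 1/28 3/28]

x' = [71/7, -4/7]
P' = [635/28 1/28; 1/28 3/28]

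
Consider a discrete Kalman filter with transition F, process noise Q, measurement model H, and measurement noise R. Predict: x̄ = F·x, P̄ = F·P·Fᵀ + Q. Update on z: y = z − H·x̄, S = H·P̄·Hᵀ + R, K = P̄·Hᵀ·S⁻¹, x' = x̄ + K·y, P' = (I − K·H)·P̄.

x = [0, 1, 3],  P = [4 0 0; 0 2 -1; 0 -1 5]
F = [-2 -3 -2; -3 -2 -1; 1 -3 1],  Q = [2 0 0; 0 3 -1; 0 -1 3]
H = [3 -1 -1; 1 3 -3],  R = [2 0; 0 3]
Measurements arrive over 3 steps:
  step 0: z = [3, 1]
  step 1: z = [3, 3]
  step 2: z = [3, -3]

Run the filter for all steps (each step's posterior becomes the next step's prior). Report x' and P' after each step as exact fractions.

step 0: x' = [1133/2938, -16435/26442, -46025/52884], P' = [10878/1469 13969/1469 17584/1469; 13969/1469 168710/13221 208352/13221; 17584/1469 208352/13221 526363/26442]
step 1: x' = [3601449243/2291141089, 2307357863/2291141089, 2643746565/4582282178], P' = [4287385146/2291141089 4807676778/2291141089 6136227648/2291141089; 4807676778/2291141089 6469112776/2291141089 7589760919/2291141089; 6136227648/2291141089 7589760919/2291141089 9865608268/2291141089]
step 2: x' = [28074411268002/44617312254605, -101348013795319/89234624509210, 6709718385013/89234624509210], P' = [81294265662738/44617312254605 91012614562227/44617312254605 116141535574971/44617312254605; 91012614562227/44617312254605 122873259492108/44617312254605 143811214110174/44617312254605; 116141535574971/44617312254605 143811214110174/44617312254605 186992787380527/44617312254605]

step 0: x̄ = F·x = [-9, -5, 0]
step 0: P̄ = F·P·Fᵀ + Q = [44 39 -3; 39 48 -7; -3 -7 36]
step 0: y = z − H·x̄ = [25, 25]
step 0: S = H·P̄·Hᵀ + R = [252 438; 438 1181]
step 0: K = P̄·Hᵀ·S⁻¹ = [1081/2938 11/1469; 101/26442 755/4407; 6469/52884 -1385/8814]
step 0: x' = x̄ + K·y = [1133/2938, -16435/26442, -46025/52884]
step 0: P' = (I − K·H)·P̄ = [10878/1469 13969/1469 17584/1469; 13969/1469 168710/13221 208352/13221; 17584/1469 208352/13221 526363/26442]
step 1: x̄ = F·x = [37468/13221, 1297/1356, 72979/52884]
step 1: P̄ = F·P·Fᵀ + Q = [8264090/13221 166280/339 1165418/13221; 166280/339 88041/226 46027/678; 1165418/13221 46027/678 462421/26442]
step 1: y = z − H·x̄ = [-83701/26442, 18992/13221]
step 1: S = H·P̄·Hᵀ + R = [35677886/13221 50259886/13221; 50259886/13221 72499769/13221]
step 1: K = P̄·Hᵀ·S⁻¹ = [959125506/2291141089 100577512/2291141089; 364156639/4582282178 481910783/2291141089; 953313757/4582282178 -230438133/2291141089]
step 1: x' = x̄ + K·y = [3601449243/2291141089, 2307357863/2291141089, 2643746565/4582282178]
step 1: P' = (I − K·H)·P̄ = [4287385146/2291141089 4807676778/2291141089 6136227648/2291141089; 4807676778/2291141089 6469112776/2291141089 7589760919/2291141089; 6136227648/2291141089 7589760919/2291141089 9865608268/2291141089]
step 2: x̄ = F·x = [-16768718640/2291141089, -33481873475/4582282178, -3997502127/4582282178]
step 2: P̄ = F·P·Fᵀ + Q = [317275344366/2291141089 248988149799/2291141089 42563430655/2291141089; 248988149799/2291141089 206070479853/2291141089 30494359634/2291141089; 42563430655/2291141089 30494359634/2291141089 17136260779/2291141089]
step 2: y = z − H·x̄ = [38439891386/2291141089, 54121852395/2291141089]
step 2: S = H·P̄·Hᵀ + R = [1394946358648/2291141089 1951294267718/2291141089; 1951294267718/2291141089 3022659274773/2291141089]
step 2: K = P̄·Hᵀ·S⁻¹ = [18364323425508/44617312254605 1969167541502/44617312254605; 6353370084399/89234624509210 9399583569343/44617312254605; 8810302617106/44617312254605 -4467728078696/44617312254605]
step 2: x' = x̄ + K·y = [28074411268002/44617312254605, -101348013795319/89234624509210, 6709718385013/89234624509210]
step 2: P' = (I − K·H)·P̄ = [81294265662738/44617312254605 91012614562227/44617312254605 116141535574971/44617312254605; 91012614562227/44617312254605 122873259492108/44617312254605 143811214110174/44617312254605; 116141535574971/44617312254605 143811214110174/44617312254605 186992787380527/44617312254605]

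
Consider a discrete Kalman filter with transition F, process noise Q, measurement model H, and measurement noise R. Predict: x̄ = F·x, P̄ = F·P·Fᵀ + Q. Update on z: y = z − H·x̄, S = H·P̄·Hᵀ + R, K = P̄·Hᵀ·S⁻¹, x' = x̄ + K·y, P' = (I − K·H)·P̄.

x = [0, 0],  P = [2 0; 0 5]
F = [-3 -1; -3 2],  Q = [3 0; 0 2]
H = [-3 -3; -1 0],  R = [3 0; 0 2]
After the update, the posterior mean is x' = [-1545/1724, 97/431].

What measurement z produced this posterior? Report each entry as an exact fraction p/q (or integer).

x̄ = F·x = [0, 0]
P̄ = F·P·Fᵀ + Q = [26 8; 8 40]
S = H·P̄·Hᵀ + R = [741 102; 102 28]
K = P̄·Hᵀ·S⁻¹ = [-17/862 -1477/1724; -134/431 365/431]
x' − x̄ = [-1545/1724, 97/431] = K·y
y = (KᵀK)⁻¹·Kᵀ·(x' − x̄) = [2, 1]
z = y + H·x̄ = [2, 1] + [0, 0] = [2, 1]

z = [2, 1]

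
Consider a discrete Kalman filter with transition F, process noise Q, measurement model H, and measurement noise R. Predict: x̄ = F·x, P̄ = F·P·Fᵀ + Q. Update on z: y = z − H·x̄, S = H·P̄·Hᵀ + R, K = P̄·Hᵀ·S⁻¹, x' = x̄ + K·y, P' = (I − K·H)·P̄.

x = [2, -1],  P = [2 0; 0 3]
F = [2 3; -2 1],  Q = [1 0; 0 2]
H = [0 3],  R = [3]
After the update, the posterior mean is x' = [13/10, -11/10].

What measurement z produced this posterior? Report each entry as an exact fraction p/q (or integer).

z = [-3]

x̄ = F·x = [1, -5]
P̄ = F·P·Fᵀ + Q = [36 1; 1 13]
S = H·P̄·Hᵀ + R = [120]
K = P̄·Hᵀ·S⁻¹ = [1/40; 13/40]
x' − x̄ = [3/10, 39/10] = K·y
y = (KᵀK)⁻¹·Kᵀ·(x' − x̄) = [12]
z = y + H·x̄ = [12] + [-15] = [-3]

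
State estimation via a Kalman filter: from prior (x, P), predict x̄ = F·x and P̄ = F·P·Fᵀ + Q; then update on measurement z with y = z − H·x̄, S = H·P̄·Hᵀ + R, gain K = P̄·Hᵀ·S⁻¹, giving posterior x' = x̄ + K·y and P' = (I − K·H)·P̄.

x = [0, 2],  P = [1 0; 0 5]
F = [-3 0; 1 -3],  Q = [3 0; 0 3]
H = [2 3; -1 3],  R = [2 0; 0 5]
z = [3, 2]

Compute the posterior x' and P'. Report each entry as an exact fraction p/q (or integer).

x̄ = F·x = [0, -6]
P̄ = F·P·Fᵀ + Q = [12 -3; -3 49]
y = z − H·x̄ = [21, 20]
S = H·P̄·Hᵀ + R = [455 408; 408 476]
K = P̄·Hᵀ·S⁻¹ = [21/67 -1425/4556; 87/737 5361/25058]
x' = x̄ + K·y = [372/1139, 9495/12529]
P' = (I − K·H)·P̄ = [3327/4556 -633/2278; -633/2278 3307/12529]

x' = [372/1139, 9495/12529]
P' = [3327/4556 -633/2278; -633/2278 3307/12529]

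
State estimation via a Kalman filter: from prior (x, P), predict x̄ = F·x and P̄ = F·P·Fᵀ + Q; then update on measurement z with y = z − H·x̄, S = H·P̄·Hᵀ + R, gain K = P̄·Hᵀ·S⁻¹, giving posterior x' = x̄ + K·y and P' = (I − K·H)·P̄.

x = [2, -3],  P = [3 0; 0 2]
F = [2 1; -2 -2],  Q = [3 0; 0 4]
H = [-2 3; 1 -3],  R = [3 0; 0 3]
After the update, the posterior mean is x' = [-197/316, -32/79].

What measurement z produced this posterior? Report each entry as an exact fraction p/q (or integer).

z = [2, 3]

x̄ = F·x = [1, 2]
P̄ = F·P·Fᵀ + Q = [17 -16; -16 24]
S = H·P̄·Hᵀ + R = [479 -394; -394 332]
K = P̄·Hᵀ·S⁻¹ = [-269/632 -391/1264; -3/79 -49/158]
x' − x̄ = [-513/316, -190/79] = K·y
y = (KᵀK)⁻¹·Kᵀ·(x' − x̄) = [-2, 8]
z = y + H·x̄ = [-2, 8] + [4, -5] = [2, 3]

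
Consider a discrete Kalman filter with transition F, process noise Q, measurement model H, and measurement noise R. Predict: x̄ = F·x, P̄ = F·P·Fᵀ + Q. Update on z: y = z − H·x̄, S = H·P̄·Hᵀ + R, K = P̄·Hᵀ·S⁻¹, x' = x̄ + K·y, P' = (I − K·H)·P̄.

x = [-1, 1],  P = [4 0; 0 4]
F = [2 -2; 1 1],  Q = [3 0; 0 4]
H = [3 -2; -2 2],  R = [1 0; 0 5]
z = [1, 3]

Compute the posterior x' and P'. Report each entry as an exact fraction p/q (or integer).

x' = [5863/3688, 945/461]
P' = [10255/3688 1785/461; 1785/461 2580/461]

x̄ = F·x = [-4, 0]
P̄ = F·P·Fᵀ + Q = [35 0; 0 12]
y = z − H·x̄ = [13, -5]
S = H·P̄·Hᵀ + R = [364 -258; -258 193]
K = P̄·Hᵀ·S⁻¹ = [2205/3688 805/1844; 195/461 318/461]
x' = x̄ + K·y = [5863/3688, 945/461]
P' = (I − K·H)·P̄ = [10255/3688 1785/461; 1785/461 2580/461]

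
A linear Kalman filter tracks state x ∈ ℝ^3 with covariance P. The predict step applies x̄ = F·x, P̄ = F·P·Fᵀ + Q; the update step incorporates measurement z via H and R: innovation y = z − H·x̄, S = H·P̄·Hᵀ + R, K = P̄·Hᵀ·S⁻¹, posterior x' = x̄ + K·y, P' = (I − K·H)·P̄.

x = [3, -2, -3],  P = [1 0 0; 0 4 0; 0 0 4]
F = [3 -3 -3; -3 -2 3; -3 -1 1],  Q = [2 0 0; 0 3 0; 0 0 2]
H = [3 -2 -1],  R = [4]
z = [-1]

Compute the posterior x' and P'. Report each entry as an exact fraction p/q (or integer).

x̄ = F·x = [24, -14, -10]
P̄ = F·P·Fᵀ + Q = [83 -21 -9; -21 64 29; -9 29 19]
y = z − H·x̄ = [-111]
S = H·P̄·Hᵀ + R = [1448]
K = P̄·Hᵀ·S⁻¹ = [75/362; -55/362; -13/181]
x' = x̄ + K·y = [363/362, 1037/362, -367/181]
P' = (I − K·H)·P̄ = [3773/181 4449/181 2271/181; 4449/181 5534/181 2389/181; 2271/181 2389/181 2087/181]

x' = [363/362, 1037/362, -367/181]
P' = [3773/181 4449/181 2271/181; 4449/181 5534/181 2389/181; 2271/181 2389/181 2087/181]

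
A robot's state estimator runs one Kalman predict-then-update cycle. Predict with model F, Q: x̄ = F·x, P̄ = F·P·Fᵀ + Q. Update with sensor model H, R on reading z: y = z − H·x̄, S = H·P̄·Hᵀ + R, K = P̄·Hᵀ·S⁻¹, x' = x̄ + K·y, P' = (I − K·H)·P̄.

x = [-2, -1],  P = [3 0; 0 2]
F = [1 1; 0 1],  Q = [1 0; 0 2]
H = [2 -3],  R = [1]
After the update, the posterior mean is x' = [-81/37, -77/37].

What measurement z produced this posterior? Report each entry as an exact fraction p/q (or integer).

z = [2]

x̄ = F·x = [-3, -1]
P̄ = F·P·Fᵀ + Q = [6 2; 2 4]
S = H·P̄·Hᵀ + R = [37]
K = P̄·Hᵀ·S⁻¹ = [6/37; -8/37]
x' − x̄ = [30/37, -40/37] = K·y
y = (KᵀK)⁻¹·Kᵀ·(x' − x̄) = [5]
z = y + H·x̄ = [5] + [-3] = [2]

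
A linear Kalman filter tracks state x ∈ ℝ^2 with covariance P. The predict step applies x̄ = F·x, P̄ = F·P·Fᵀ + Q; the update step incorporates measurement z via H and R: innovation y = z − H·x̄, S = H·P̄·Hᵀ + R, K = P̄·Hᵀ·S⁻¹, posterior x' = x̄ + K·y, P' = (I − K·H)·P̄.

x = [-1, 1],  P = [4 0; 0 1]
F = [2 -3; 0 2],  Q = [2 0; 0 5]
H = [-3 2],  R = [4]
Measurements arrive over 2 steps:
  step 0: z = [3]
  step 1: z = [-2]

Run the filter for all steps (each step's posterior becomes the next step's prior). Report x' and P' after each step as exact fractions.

step 0: x' = [-287/355, 134/355], P' = [936/355 1218/355; 1218/355 1899/355]
step 1: x' = [-4562/8549, -314884/179529], P' = [13336/8549 16782/8549; 16782/8549 605249/179529]

step 0: x̄ = F·x = [-5, 2]
step 0: P̄ = F·P·Fᵀ + Q = [27 -6; -6 9]
step 0: y = z − H·x̄ = [-16]
step 0: S = H·P̄·Hᵀ + R = [355]
step 0: K = P̄·Hᵀ·S⁻¹ = [-93/355; 36/355]
step 0: x' = x̄ + K·y = [-287/355, 134/355]
step 0: P' = (I − K·H)·P̄ = [936/355 1218/355; 1218/355 1899/355]
step 1: x̄ = F·x = [-976/355, 268/355]
step 1: P̄ = F·P·Fᵀ + Q = [6929/355 -6522/355; -6522/355 9371/355]
step 1: y = z − H·x̄ = [-4174/355]
step 1: S = H·P̄·Hᵀ + R = [179529/355]
step 1: K = P̄·Hᵀ·S⁻¹ = [-1611/8549; 38308/179529]
step 1: x' = x̄ + K·y = [-4562/8549, -314884/179529]
step 1: P' = (I − K·H)·P̄ = [13336/8549 16782/8549; 16782/8549 605249/179529]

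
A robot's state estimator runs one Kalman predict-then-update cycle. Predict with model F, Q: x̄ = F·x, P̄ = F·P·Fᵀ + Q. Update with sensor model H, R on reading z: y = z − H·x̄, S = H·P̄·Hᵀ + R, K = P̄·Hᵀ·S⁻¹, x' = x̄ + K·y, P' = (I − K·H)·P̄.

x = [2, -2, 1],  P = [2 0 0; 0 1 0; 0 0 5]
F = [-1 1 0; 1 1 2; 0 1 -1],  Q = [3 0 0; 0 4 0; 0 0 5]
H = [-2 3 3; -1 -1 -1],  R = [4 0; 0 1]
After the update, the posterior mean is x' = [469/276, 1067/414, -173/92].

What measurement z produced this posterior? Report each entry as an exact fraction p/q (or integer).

x̄ = F·x = [-4, 2, -3]
P̄ = F·P·Fᵀ + Q = [6 -1 1; -1 27 -9; 1 -9 11]
S = H·P̄·Hᵀ + R = [208 -48; -48 27]
K = P̄·Hᵀ·S⁻¹ = [-17/92 -38/69; 29/138 -53/207; -1/92 -3/23]
x' − x̄ = [1573/276, 239/414, 103/92] = K·y
y = (KᵀK)⁻¹·Kᵀ·(x' − x̄) = [-7, -8]
z = y + H·x̄ = [-7, -8] + [5, 5] = [-2, -3]

z = [-2, -3]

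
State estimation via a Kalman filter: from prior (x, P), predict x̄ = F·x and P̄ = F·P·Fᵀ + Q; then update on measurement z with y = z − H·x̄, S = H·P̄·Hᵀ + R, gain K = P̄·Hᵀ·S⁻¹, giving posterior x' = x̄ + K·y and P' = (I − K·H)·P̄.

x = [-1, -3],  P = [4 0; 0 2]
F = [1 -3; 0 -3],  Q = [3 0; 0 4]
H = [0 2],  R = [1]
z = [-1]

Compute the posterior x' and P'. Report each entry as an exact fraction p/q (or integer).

x̄ = F·x = [8, 9]
P̄ = F·P·Fᵀ + Q = [25 18; 18 22]
y = z − H·x̄ = [-19]
S = H·P̄·Hᵀ + R = [89]
K = P̄·Hᵀ·S⁻¹ = [36/89; 44/89]
x' = x̄ + K·y = [28/89, -35/89]
P' = (I − K·H)·P̄ = [929/89 18/89; 18/89 22/89]

x' = [28/89, -35/89]
P' = [929/89 18/89; 18/89 22/89]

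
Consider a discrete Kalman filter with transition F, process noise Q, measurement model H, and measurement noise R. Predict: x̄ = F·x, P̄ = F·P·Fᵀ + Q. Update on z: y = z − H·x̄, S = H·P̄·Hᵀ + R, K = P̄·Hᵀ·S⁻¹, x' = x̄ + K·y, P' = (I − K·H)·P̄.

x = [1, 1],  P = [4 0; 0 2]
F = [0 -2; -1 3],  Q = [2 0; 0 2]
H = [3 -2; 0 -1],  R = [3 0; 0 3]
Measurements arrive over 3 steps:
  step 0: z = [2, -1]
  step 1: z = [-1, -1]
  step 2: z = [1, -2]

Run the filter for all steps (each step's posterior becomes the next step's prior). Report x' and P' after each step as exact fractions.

step 0: x' = [22/43, -2/43], P' = [34/43 36/43; 36/43 312/215]
step 1: x' = [-34/201, 6844/22713], P' = [42/67 40/67; 40/67 8312/7571]
step 2: x' = [821614/1152705, 1436506/1921175], P' = [48146/76847 229536/384235; 229536/384235 2107992/1921175]

step 0: x̄ = F·x = [-2, 2]
step 0: P̄ = F·P·Fᵀ + Q = [10 -12; -12 24]
step 0: y = z − H·x̄ = [12, 1]
step 0: S = H·P̄·Hᵀ + R = [333 84; 84 27]
step 0: K = P̄·Hᵀ·S⁻¹ = [10/43 -12/43; -28/215 -104/215]
step 0: x' = x̄ + K·y = [22/43, -2/43]
step 0: P' = (I − K·H)·P̄ = [34/43 36/43; 36/43 312/215]
step 1: x̄ = F·x = [4/43, -28/43]
step 1: P̄ = F·P·Fᵀ + Q = [1678/215 -1512/215; -1512/215 2328/215]
step 1: y = z − H·x̄ = [-111/43, -71/43]
step 1: S = H·P̄·Hᵀ + R = [43203/215 9192/215; 9192/215 2973/215]
step 1: K = P̄·Hᵀ·S⁻¹ = [46/201 -40/201; -3064/22713 -8312/22713]
step 1: x' = x̄ + K·y = [-34/201, 6844/22713]
step 1: P' = (I − K·H)·P̄ = [42/67 40/67; 40/67 8312/7571]
step 2: x̄ = F·x = [-13688/22713, 24374/22713]
step 2: P̄ = F·P·Fᵀ + Q = [48390/7571 -40832/7571; -40832/7571 67576/7571]
step 2: y = z − H·x̄ = [112525/22713, -21052/22713]
step 2: S = H·P̄·Hᵀ + R = [1218511/7571 257648/7571; 257648/7571 90289/7571]
step 2: K = P̄·Hᵀ·S⁻¹ = [87706/384235 -76512/384235; -257648/1921175 -702664/1921175]
step 2: x' = x̄ + K·y = [821614/1152705, 1436506/1921175]
step 2: P' = (I − K·H)·P̄ = [48146/76847 229536/384235; 229536/384235 2107992/1921175]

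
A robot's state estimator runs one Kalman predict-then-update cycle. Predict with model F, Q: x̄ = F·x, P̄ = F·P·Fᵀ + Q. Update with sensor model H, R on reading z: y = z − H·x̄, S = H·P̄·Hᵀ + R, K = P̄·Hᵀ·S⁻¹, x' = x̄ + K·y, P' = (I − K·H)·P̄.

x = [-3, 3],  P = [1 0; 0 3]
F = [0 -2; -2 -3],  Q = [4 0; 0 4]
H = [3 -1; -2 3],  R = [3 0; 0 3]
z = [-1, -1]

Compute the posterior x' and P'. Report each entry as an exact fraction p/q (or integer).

x' = [-9878/12275, -10423/12275]
P' = [7224/12275 6534/12275; 6534/12275 9519/12275]

x̄ = F·x = [-6, -3]
P̄ = F·P·Fᵀ + Q = [16 18; 18 35]
y = z − H·x̄ = [14, -4]
S = H·P̄·Hᵀ + R = [74 -3; -3 166]
K = P̄·Hᵀ·S⁻¹ = [5046/12275 1718/12275; 3361/12275 5163/12275]
x' = x̄ + K·y = [-9878/12275, -10423/12275]
P' = (I − K·H)·P̄ = [7224/12275 6534/12275; 6534/12275 9519/12275]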